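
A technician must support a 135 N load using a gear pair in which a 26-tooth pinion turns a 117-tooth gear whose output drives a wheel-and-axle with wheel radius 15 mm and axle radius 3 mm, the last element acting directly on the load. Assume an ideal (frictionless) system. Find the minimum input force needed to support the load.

6 N

Gear pair MA = 117/26 = 4.5.
Wheel-and-axle MA = R/r = 15/3 = 5.
Combined ideal MA = 4.5 × 5 = 22.5.
Effort = load / MA = 135 / 22.5 = 6 N.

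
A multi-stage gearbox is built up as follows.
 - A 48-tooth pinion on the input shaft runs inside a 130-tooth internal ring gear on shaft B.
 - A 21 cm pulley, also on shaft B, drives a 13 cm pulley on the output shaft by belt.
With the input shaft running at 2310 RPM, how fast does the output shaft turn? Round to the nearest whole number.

internal gear 130/48 = 2.7083 → 2310/2.7083 = 852.92 RPM
belt 13/21 = 0.61905 → 852.92/0.61905 = 1377.8 RPM

1378 RPM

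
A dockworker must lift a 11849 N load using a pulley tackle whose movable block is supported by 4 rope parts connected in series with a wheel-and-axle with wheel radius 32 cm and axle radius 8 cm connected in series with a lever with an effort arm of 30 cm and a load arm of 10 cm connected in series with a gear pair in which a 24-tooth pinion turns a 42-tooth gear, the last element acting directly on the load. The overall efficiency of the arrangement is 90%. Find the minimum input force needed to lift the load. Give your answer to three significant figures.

Block-and-tackle MA = number of supporting rope parts = 4.
Wheel-and-axle MA = R/r = 32/8 = 4.
Lever MA = effort arm / load arm = 30/10 = 3.
Gear pair MA = 42/24 = 1.75.
Combined ideal MA = 4 × 4 × 3 × 1.75 = 84.
Actual MA = 84 × 0.90 = 75.6.
Effort = load / actual MA = 11849 / 75.6 = 156.73 N.

157 N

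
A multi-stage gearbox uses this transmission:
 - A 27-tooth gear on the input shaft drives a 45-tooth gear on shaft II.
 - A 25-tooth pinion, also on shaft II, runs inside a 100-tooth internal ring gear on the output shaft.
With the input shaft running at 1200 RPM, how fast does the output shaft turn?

Gear mesh: ratio = 45/27 = 1.6667, so shaft II turns at 1200 / 1.6667 = 720 RPM.
Internal gear: ratio = 100/25 = 4, so the output shaft turns at 720 / 4 = 180 RPM.

180 RPM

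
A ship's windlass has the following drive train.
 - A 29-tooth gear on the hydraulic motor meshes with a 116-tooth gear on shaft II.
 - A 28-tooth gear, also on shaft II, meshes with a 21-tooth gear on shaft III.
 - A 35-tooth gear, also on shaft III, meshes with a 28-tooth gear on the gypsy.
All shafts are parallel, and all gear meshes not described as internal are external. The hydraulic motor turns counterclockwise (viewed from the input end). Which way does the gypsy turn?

clockwise

the hydraulic motor → shaft II: external mesh, 1 reversal → CW.
shaft II → shaft III: external mesh, 1 reversal → CCW.
shaft III → the gypsy: external mesh, 1 reversal → CW.
3 reversals in total — an odd number — so the gypsy turns opposite to the hydraulic motor.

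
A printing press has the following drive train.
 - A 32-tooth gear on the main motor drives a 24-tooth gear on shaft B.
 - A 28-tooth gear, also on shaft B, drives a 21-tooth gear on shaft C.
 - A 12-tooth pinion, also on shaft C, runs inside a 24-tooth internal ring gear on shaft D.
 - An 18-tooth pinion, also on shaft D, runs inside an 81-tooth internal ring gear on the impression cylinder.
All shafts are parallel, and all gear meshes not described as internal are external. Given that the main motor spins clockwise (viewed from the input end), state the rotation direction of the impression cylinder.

the main motor → shaft B: external mesh, 1 reversal → CCW.
shaft B → shaft C: external mesh, 1 reversal → CW.
shaft C → shaft D: internal mesh, same direction → CW.
shaft D → the impression cylinder: internal mesh, same direction → CW.
2 reversals in total — an even number — so the impression cylinder turns the same way as the main motor.

clockwise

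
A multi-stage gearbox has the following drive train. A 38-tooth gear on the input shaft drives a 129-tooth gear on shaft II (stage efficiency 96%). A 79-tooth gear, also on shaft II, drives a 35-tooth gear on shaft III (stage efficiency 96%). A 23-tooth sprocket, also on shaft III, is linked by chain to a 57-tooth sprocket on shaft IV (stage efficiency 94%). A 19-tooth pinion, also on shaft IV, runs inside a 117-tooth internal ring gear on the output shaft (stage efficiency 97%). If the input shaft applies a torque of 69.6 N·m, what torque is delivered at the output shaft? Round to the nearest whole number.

1342 N·m

Gear mesh: ratio = 129/38 = 3.3947; torque at shaft II = 69.6 × 3.3947 × 0.96 = 226.82 N·m.
Gear mesh: ratio = 35/79 = 0.44304; torque at shaft III = 226.82 × 0.44304 × 0.96 = 96.471 N·m.
Chain: ratio = 57/23 = 2.4783; torque at shaft IV = 96.471 × 2.4783 × 0.94 = 224.74 N·m.
Internal gear: ratio = 117/19 = 6.1579; torque at the output shaft = 224.74 × 6.1579 × 0.97 = 1342.4 N·m.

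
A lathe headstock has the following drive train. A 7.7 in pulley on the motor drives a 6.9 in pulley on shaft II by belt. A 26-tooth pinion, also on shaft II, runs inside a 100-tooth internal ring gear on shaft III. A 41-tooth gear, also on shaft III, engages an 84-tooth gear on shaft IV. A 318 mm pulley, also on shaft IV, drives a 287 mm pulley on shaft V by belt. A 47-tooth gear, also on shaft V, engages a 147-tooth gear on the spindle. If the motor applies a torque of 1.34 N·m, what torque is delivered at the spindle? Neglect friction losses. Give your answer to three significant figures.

26.7 N·m

Belt: ratio = 6.9/7.7 = 0.8961; torque at shaft II = 1.34 × 0.8961 = 1.2008 N·m.
Internal gear: ratio = 100/26 = 3.8462; torque at shaft III = 1.2008 × 3.8462 = 4.6184 N·m.
Gear mesh: ratio = 84/41 = 2.0488; torque at shaft IV = 4.6184 × 2.0488 = 9.4621 N·m.
Belt: ratio = 287/318 = 0.90252; torque at shaft V = 9.4621 × 0.90252 = 8.5396 N·m.
Gear mesh: ratio = 147/47 = 3.1277; torque at the spindle = 8.5396 × 3.1277 = 26.709 N·m.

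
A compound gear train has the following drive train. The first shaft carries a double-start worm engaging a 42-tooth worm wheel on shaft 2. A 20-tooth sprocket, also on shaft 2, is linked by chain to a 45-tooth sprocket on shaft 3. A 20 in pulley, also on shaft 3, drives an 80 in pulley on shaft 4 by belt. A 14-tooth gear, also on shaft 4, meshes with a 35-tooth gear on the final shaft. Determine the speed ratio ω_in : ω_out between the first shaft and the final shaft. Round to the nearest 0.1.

472.5

Each stage contributes driven/driver: worm 42/2 = 21, chain 45/20 = 2.25, belt 80/20 = 4, gear mesh 35/14 = 2.5.
Overall: 21 × 2.25 × 4 × 2.5 = 472.5.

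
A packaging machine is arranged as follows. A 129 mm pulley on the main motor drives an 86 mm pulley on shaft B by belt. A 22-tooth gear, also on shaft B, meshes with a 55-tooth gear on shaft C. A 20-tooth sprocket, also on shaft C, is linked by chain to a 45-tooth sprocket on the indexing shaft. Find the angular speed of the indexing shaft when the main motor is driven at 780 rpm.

208 rpm

belt 86/129 = 0.66667 → 780/0.66667 = 1170 rpm
gear mesh 55/22 = 2.5 → 1170/2.5 = 468 rpm
chain 45/20 = 2.25 → 468/2.25 = 208 rpm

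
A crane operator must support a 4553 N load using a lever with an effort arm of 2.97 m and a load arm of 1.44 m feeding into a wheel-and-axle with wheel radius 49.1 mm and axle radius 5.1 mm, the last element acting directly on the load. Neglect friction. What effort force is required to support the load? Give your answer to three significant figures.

229 N

Lever MA = effort arm / load arm = 2.97/1.44 = 2.0625.
Wheel-and-axle MA = R/r = 49.1/5.1 = 9.6275.
Combined ideal MA = 2.0625 × 9.6275 = 19.857.
Effort = load / MA = 4553 / 19.857 = 229.29 N.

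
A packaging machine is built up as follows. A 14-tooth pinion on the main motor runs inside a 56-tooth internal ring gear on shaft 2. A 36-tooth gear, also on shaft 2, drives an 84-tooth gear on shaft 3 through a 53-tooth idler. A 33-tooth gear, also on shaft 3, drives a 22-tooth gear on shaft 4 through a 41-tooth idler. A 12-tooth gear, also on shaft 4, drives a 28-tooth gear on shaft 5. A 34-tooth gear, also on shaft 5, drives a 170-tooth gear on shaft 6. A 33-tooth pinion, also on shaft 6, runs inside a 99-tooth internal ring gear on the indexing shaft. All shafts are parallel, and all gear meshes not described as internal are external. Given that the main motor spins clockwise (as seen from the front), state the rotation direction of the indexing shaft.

the main motor → shaft 2: internal mesh, same direction → CW.
shaft 2 → shaft 3: driver → idler → driven is 2 external meshes, 2 reversals → CW.
shaft 3 → shaft 4: driver → idler → driven is 2 external meshes, 2 reversals → CW.
shaft 4 → shaft 5: external mesh, 1 reversal → CCW.
shaft 5 → shaft 6: external mesh, 1 reversal → CW.
shaft 6 → the indexing shaft: internal mesh, same direction → CW.
6 reversals in total — an even number — so the indexing shaft turns the same way as the main motor.

clockwise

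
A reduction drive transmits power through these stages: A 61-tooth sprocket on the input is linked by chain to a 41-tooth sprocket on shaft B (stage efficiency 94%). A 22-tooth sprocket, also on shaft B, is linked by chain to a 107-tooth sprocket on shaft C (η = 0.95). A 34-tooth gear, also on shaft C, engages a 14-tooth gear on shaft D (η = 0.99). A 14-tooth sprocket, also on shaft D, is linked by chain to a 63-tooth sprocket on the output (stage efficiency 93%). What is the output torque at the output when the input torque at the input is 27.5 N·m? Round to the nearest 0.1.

Chain: ratio = 41/61 = 0.67213; torque at shaft B = 27.5 × 0.67213 × 0.94 = 17.375 N·m.
Chain: ratio = 107/22 = 4.8636; torque at shaft C = 17.375 × 4.8636 × 0.95 = 80.279 N·m.
Gear mesh: ratio = 14/34 = 0.41176; torque at shaft D = 80.279 × 0.41176 × 0.99 = 32.725 N·m.
Chain: ratio = 63/14 = 4.5; torque at the output = 32.725 × 4.5 × 0.93 = 136.96 N·m.

137.0 N·m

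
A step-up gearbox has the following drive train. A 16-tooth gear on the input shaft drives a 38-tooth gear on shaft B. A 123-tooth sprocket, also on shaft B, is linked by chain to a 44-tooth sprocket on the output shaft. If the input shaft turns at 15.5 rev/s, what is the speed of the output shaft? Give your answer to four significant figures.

gear mesh 38/16 = 2.375 → 15.5/2.375 = 6.5263 rev/s
chain 44/123 = 0.35772 → 6.5263/0.35772 = 18.244 rev/s

18.24 rev/s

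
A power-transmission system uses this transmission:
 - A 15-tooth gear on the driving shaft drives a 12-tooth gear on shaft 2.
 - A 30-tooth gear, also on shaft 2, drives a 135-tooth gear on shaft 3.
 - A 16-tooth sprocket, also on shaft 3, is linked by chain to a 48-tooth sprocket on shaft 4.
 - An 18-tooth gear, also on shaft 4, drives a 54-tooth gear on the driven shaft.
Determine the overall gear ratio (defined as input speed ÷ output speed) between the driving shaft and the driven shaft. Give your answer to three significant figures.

Each stage contributes driven/driver: gear mesh 12/15 = 0.8, gear mesh 135/30 = 4.5, chain 48/16 = 3, gear mesh 54/18 = 3.
Overall: 0.8 × 4.5 × 3 × 3 = 32.4.

32.4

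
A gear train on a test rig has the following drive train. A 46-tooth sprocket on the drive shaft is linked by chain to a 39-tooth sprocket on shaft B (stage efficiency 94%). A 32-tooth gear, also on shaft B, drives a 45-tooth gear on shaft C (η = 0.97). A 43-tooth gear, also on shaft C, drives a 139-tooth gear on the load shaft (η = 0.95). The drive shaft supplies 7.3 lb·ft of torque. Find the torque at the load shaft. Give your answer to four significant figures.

24.37 lb·ft

chain 39/46 = 0.84783 → τ = 7.3·0.84783·0.94 = 5.8178 lb·ft
gear mesh 45/32 = 1.4062 → τ = 5.8178·1.4062·0.97 = 7.9358 lb·ft
gear mesh 139/43 = 3.2326 → τ = 7.9358·3.2326·0.95 = 24.37 lb·ft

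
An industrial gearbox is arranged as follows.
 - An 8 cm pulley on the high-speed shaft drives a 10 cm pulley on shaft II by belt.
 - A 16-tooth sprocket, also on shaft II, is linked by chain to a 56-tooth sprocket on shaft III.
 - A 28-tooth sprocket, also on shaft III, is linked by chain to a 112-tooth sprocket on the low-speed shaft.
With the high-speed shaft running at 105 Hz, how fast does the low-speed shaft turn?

6 Hz

belt 10/8 = 1.25 → 105/1.25 = 84 Hz
chain 56/16 = 3.5 → 84/3.5 = 24 Hz
chain 112/28 = 4 → 24/4 = 6 Hz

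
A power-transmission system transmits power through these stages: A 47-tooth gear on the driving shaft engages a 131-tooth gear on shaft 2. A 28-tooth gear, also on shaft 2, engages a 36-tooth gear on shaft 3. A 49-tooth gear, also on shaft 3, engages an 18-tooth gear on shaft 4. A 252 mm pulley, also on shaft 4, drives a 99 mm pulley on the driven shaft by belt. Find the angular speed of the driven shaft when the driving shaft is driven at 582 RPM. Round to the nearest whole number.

gear mesh 131/47 = 2.7872 → 582/2.7872 = 208.81 RPM
gear mesh 36/28 = 1.2857 → 208.81/1.2857 = 162.41 RPM
gear mesh 18/49 = 0.36735 → 162.41/0.36735 = 442.11 RPM
belt 99/252 = 0.39286 → 442.11/0.39286 = 1125.4 RPM

1125 RPM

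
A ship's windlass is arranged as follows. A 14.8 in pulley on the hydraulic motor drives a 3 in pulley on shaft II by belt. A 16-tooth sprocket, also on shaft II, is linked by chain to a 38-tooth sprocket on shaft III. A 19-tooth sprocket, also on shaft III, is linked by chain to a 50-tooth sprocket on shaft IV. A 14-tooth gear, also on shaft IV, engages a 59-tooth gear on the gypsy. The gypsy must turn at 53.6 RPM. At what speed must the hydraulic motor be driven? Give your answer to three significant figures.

Overall ratio R = 0.2027 × 2.375 × 2.6316 × 4.2143 = 5.339.
Required input speed = output speed × R = 53.6 × 5.339 = 286.17 RPM.

286 RPM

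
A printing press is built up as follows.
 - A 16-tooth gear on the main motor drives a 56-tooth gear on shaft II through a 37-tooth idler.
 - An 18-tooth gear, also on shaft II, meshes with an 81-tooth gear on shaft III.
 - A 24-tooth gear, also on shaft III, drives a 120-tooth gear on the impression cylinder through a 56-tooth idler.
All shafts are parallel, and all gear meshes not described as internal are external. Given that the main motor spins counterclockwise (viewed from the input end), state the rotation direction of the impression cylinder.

the main motor → shaft II: driver → idler → driven is 2 external meshes, 2 reversals → CCW.
shaft II → shaft III: external mesh, 1 reversal → CW.
shaft III → the impression cylinder: driver → idler → driven is 2 external meshes, 2 reversals → CW.
5 reversals in total — an odd number — so the impression cylinder turns opposite to the main motor.

clockwise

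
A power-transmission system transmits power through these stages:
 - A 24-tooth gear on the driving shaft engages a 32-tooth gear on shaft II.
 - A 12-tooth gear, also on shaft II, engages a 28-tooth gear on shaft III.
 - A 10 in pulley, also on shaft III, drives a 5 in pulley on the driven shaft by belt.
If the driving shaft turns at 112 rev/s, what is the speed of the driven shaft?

72 rev/s

the driving shaft → shaft II (gear mesh, 32/24): 112 ÷ 1.3333 = 84 rev/s
shaft II → shaft III (gear mesh, 28/12): 84 ÷ 2.3333 = 36 rev/s
shaft III → the driven shaft (belt, 5/10): 36 ÷ 0.5 = 72 rev/s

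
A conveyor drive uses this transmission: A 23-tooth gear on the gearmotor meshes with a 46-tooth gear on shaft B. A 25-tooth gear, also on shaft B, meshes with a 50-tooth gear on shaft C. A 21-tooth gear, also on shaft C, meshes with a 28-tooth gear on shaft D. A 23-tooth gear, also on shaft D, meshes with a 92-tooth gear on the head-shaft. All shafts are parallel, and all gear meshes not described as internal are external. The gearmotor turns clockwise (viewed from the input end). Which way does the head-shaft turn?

the gearmotor → shaft B: external mesh, 1 reversal → CCW.
shaft B → shaft C: external mesh, 1 reversal → CW.
shaft C → shaft D: external mesh, 1 reversal → CCW.
shaft D → the head-shaft: external mesh, 1 reversal → CW.
4 reversals in total — an even number — so the head-shaft turns the same way as the gearmotor.

clockwise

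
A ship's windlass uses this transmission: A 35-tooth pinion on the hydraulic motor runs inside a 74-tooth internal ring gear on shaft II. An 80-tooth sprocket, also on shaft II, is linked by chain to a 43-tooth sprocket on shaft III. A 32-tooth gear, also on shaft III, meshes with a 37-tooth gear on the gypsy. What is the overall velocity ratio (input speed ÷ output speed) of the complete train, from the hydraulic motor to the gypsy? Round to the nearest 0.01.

1.31

Each stage contributes driven/driver: internal gear 74/35 = 2.1143, chain 43/80 = 0.5375, gear mesh 37/32 = 1.1562.
Overall: 2.1143 × 0.5375 × 1.1562 = 1.314.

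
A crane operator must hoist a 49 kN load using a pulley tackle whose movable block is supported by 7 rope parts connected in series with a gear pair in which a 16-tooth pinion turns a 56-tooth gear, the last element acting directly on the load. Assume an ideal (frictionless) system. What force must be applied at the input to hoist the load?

Block-and-tackle MA = number of supporting rope parts = 7.
Gear pair MA = 56/16 = 3.5.
Combined ideal MA = 7 × 3.5 = 24.5.
Effort = load / MA = 49 / 24.5 = 2 kN.

2 kN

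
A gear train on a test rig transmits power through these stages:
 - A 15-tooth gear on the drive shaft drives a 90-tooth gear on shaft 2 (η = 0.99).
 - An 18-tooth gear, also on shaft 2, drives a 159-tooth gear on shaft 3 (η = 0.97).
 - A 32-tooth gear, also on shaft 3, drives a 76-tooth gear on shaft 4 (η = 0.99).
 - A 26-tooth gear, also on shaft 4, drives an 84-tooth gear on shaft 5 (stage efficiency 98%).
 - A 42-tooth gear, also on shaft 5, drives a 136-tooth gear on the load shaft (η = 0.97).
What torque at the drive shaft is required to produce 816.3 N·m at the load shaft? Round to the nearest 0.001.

0.686 N·m

Overall ratio R = 6 × 8.8333 × 2.375 × 3.2308 × 3.2381 = 1316.8; overall efficiency η = 0.99 × 0.97 × 0.99 × 0.98 × 0.97 = 0.9037.
Input torque = output torque / (R × η) = 816.3 / (1316.8 × 0.9037) = 0.68592 N·m.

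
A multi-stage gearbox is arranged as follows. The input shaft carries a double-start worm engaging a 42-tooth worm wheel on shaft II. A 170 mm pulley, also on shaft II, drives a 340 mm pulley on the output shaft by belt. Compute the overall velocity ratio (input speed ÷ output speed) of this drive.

Each stage contributes driven/driver: worm 42/2 = 21, belt 340/170 = 2.
Overall: 21 × 2 = 42.

42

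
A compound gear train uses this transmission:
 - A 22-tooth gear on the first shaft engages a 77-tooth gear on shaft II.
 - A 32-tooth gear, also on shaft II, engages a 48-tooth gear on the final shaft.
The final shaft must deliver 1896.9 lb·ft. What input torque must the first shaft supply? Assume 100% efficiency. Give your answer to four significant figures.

361.3 lb·ft

Overall ratio R = 3.5 × 1.5 = 5.25.
Input torque = output torque / R = 1896.9 / 5.25 = 361.31 lb·ft.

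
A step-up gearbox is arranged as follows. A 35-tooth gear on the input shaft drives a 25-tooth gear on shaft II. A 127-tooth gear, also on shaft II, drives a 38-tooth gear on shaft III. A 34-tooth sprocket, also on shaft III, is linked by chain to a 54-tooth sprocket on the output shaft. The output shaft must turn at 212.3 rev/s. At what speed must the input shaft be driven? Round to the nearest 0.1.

Overall ratio R = 0.71429 × 0.29921 × 1.5882 = 0.33944.
Required input speed = output speed × R = 212.3 × 0.33944 = 72.064 rev/s.

72.1 rev/s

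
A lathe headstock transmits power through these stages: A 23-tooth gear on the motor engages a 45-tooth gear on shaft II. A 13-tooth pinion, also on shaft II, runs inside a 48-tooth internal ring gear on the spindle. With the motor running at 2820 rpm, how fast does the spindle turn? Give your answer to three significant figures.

the motor → shaft II (gear mesh, 45/23): 2820 ÷ 1.9565 = 1441.3 rpm
shaft II → the spindle (internal gear, 48/13): 1441.3 ÷ 3.6923 = 390.36 rpm

390 rpm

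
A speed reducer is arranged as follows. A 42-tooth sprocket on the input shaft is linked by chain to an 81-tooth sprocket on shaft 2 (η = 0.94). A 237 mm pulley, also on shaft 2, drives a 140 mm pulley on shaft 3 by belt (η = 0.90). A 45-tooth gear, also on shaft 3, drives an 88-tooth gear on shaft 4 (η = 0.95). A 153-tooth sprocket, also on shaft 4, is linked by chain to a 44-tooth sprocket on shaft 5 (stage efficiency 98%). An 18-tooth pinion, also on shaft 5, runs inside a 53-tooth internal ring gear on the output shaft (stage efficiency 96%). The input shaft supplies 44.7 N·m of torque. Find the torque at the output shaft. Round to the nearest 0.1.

63.8 N·m

Chain: ratio = 81/42 = 1.9286; torque at shaft 2 = 44.7 × 1.9286 × 0.94 = 81.035 N·m.
Belt: ratio = 140/237 = 0.59072; torque at shaft 3 = 81.035 × 0.59072 × 0.90 = 43.082 N·m.
Gear mesh: ratio = 88/45 = 1.9556; torque at shaft 4 = 43.082 × 1.9556 × 0.95 = 80.036 N·m.
Chain: ratio = 44/153 = 0.28758; torque at shaft 5 = 80.036 × 0.28758 × 0.98 = 22.557 N·m.
Internal gear: ratio = 53/18 = 2.9444; torque at the output shaft = 22.557 × 2.9444 × 0.96 = 63.76 N·m.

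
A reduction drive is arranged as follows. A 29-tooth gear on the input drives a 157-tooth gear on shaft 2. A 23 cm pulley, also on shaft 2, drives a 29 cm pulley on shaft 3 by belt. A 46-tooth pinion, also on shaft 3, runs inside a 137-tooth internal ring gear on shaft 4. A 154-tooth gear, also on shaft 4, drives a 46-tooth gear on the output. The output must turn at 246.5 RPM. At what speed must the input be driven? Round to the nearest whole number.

Overall ratio R = 5.4138 × 1.2609 × 2.9783 × 0.2987 = 6.0726.
Required input speed = output speed × R = 246.5 × 6.0726 = 1496.9 RPM.

1497 RPM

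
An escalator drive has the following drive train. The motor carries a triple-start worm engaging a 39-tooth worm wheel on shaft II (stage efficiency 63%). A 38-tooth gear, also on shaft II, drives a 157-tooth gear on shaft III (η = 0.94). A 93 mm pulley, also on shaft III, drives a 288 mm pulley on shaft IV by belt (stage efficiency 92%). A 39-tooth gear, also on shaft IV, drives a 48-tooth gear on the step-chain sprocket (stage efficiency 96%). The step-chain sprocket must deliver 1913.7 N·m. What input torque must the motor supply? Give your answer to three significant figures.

Overall ratio R = 13 × 4.1316 × 3.0968 × 1.2308 = 204.71; overall efficiency η = 0.63 × 0.94 × 0.92 × 0.96 = 0.5230.
Input torque = output torque / (R × η) = 1913.7 / (204.71 × 0.5230) = 17.873 N·m.

17.9 N·m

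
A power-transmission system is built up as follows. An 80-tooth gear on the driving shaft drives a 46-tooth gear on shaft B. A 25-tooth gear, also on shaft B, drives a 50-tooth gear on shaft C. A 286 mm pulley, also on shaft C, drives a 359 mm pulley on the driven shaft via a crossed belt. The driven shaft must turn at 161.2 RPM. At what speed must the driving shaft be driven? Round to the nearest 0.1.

232.7 RPM

Overall ratio R = 0.575 × 2 × 1.2552 = 1.4435.
Required input speed = output speed × R = 161.2 × 1.4435 = 232.7 RPM.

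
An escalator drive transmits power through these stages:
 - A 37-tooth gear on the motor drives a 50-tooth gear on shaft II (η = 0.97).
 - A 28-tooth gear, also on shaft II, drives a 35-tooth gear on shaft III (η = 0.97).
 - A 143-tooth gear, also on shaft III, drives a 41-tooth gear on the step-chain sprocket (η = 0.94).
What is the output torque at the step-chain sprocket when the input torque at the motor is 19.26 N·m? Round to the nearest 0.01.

After the gear mesh (50/37): 19.26 × 1.3514 × 0.97 = 25.246 N·m
After the gear mesh (35/28): 25.246 × 1.25 × 0.97 = 30.611 N·m
After the gear mesh (41/143): 30.611 × 0.28671 × 0.94 = 8.25 N·m

8.25 N·m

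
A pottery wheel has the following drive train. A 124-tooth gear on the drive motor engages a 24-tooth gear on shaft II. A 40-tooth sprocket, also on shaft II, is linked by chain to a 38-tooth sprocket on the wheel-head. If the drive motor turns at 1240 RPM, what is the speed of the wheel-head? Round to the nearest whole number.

6744 RPM

the drive motor → shaft II (gear mesh, 24/124): 1240 ÷ 0.19355 = 6406.7 RPM
shaft II → the wheel-head (chain, 38/40): 6406.7 ÷ 0.95 = 6743.9 RPM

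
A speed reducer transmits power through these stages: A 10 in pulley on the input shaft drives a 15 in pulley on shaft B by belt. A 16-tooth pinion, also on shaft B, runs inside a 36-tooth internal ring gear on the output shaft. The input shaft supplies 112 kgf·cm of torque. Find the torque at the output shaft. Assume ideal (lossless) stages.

belt 15/10 = 1.5 → τ = 112·1.5 = 168 kgf·cm
internal gear 36/16 = 2.25 → τ = 168·2.25 = 378 kgf·cm

378 kgf·cm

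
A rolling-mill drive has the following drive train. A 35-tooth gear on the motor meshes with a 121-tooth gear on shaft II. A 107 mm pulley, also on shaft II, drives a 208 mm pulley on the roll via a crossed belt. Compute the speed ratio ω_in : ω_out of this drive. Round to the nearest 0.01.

6.72

Each stage contributes driven/driver: gear mesh 121/35 = 3.4571, belt 208/107 = 1.9439.
Overall: 3.4571 × 1.9439 = 6.7204.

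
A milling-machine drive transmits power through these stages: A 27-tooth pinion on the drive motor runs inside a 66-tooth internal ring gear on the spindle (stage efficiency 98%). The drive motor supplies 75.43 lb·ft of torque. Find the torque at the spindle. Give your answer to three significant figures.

Internal gear: ratio = 66/27 = 2.4444; torque at the spindle = 75.43 × 2.4444 × 0.98 = 180.7 lb·ft.

181 lb·ft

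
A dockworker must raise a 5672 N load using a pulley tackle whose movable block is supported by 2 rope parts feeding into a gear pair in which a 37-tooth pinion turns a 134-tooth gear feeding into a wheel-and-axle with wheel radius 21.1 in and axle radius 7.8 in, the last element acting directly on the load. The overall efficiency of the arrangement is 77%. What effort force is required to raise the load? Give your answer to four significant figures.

375.9 N

Block-and-tackle MA = number of supporting rope parts = 2.
Gear pair MA = 134/37 = 3.6216.
Wheel-and-axle MA = R/r = 21.1/7.8 = 2.7051.
Combined ideal MA = 2 × 3.6216 × 2.7051 = 19.594.
Actual MA = 19.594 × 0.77 = 15.087.
Effort = load / actual MA = 5672 / 15.087 = 375.95 N.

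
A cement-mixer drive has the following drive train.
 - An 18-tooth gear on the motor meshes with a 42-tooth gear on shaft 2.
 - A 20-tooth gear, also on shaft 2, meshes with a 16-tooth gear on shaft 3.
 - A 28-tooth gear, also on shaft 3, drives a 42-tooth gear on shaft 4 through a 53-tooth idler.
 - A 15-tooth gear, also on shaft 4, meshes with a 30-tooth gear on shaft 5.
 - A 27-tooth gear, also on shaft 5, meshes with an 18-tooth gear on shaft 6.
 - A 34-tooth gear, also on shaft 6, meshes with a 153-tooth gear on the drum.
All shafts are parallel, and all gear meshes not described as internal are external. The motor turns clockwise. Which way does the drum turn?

anticlockwise

the motor → shaft 2: external mesh, 1 reversal → CCW.
shaft 2 → shaft 3: external mesh, 1 reversal → CW.
shaft 3 → shaft 4: driver → idler → driven is 2 external meshes, 2 reversals → CW.
shaft 4 → shaft 5: external mesh, 1 reversal → CCW.
shaft 5 → shaft 6: external mesh, 1 reversal → CW.
shaft 6 → the drum: external mesh, 1 reversal → CCW.
7 reversals in total — an odd number — so the drum turns opposite to the motor.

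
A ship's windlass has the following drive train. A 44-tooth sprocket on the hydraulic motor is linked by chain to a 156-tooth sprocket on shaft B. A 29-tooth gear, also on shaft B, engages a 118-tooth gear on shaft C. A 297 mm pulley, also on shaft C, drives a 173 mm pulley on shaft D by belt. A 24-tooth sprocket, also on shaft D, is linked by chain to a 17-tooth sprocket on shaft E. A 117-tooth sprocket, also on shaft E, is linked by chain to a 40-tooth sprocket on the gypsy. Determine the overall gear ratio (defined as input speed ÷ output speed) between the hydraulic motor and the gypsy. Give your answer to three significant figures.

2.03

Each stage contributes driven/driver: chain 156/44 = 3.5455, gear mesh 118/29 = 4.069, belt 173/297 = 0.58249, chain 17/24 = 0.70833, chain 40/117 = 0.34188.
Overall: 3.5455 × 4.069 × 0.58249 × 0.70833 × 0.34188 = 2.035.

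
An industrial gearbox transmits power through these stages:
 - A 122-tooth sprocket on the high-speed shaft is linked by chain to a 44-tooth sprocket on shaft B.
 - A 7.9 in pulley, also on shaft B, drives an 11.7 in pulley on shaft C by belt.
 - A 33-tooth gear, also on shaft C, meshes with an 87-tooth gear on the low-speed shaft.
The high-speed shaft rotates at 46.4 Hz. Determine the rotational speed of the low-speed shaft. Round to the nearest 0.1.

Chain: ratio = 44/122 = 0.36066, so shaft B turns at 46.4 / 0.36066 = 128.65 Hz.
Belt: ratio = 11.7/7.9 = 1.481, so shaft C turns at 128.65 / 1.481 = 86.869 Hz.
Gear mesh: ratio = 87/33 = 2.6364, so the low-speed shaft turns at 86.869 / 2.6364 = 32.95 Hz.

33.0 Hz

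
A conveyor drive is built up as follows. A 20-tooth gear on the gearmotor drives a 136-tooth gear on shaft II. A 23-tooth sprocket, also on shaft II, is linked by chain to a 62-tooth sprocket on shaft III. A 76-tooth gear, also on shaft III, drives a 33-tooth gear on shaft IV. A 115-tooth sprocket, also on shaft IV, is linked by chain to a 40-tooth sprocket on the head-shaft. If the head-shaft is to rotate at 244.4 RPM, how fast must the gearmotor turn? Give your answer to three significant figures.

Overall ratio R = 6.8 × 2.6957 × 0.43421 × 0.34783 = 2.7684.
Required input speed = output speed × R = 244.4 × 2.7684 = 676.61 RPM.

677 RPM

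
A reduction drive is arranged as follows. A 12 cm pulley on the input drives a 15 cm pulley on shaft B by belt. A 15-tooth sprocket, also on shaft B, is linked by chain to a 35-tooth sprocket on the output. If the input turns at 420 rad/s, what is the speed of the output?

144 rad/s

the input → shaft B (belt, 15/12): 420 ÷ 1.25 = 336 rad/s
shaft B → the output (chain, 35/15): 336 ÷ 2.3333 = 144 rad/s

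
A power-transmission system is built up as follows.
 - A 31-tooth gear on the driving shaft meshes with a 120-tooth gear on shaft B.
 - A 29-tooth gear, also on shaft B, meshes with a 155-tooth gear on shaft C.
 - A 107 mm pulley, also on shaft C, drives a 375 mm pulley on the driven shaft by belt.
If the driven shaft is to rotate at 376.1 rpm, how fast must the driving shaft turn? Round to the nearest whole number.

Overall ratio R = 3.871 × 5.3448 × 3.5047 = 72.51.
Required input speed = output speed × R = 376.1 × 72.51 = 27271 rpm.

27271 rpm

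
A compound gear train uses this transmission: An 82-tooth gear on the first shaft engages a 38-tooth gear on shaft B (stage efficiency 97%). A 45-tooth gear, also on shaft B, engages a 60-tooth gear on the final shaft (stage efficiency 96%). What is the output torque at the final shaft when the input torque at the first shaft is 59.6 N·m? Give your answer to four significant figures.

34.29 N·m

gear mesh 38/82 = 0.46341 → τ = 59.6·0.46341·0.97 = 26.791 N·m
gear mesh 60/45 = 1.3333 → τ = 26.791·1.3333·0.96 = 34.292 N·m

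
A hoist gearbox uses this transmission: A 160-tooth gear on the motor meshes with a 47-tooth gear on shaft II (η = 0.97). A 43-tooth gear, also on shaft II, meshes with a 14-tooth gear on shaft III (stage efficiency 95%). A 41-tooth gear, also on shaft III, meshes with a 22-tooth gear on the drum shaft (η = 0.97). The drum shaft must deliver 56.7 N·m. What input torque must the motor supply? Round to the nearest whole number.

Overall ratio R = 0.29375 × 0.32558 × 0.53659 = 0.051319; overall efficiency η = 0.97 × 0.95 × 0.97 = 0.8939.
Input torque = output torque / (R × η) = 56.7 / (0.051319 × 0.8939) = 1236.1 N·m.

1236 N·m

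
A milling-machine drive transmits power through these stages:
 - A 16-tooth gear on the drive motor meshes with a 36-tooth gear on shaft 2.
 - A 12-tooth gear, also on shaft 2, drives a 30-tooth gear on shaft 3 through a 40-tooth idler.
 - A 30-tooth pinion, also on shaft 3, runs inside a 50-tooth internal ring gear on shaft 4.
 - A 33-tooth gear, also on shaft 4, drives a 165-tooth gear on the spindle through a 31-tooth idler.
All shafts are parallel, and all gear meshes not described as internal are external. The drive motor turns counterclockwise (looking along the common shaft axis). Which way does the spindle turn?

clockwise

the drive motor → shaft 2: external mesh, 1 reversal → CW.
shaft 2 → shaft 3: driver → idler → driven is 2 external meshes, 2 reversals → CW.
shaft 3 → shaft 4: internal mesh, same direction → CW.
shaft 4 → the spindle: driver → idler → driven is 2 external meshes, 2 reversals → CW.
5 reversals in total — an odd number — so the spindle turns opposite to the drive motor.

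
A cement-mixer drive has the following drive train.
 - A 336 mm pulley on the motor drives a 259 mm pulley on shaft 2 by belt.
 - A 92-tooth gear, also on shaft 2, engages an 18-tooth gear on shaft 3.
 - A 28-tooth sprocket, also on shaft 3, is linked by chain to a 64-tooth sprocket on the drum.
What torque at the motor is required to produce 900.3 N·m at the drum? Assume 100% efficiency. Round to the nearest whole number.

2612 N·m

Overall ratio R = 0.77083 × 0.19565 × 2.2857 = 0.34472.
Input torque = output torque / R = 900.3 / 0.34472 = 2611.7 N·m.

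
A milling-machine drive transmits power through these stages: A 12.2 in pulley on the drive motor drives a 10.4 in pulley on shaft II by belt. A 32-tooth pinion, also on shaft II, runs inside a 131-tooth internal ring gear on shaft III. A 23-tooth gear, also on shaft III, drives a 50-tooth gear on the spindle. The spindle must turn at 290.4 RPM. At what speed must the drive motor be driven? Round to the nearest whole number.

Overall ratio R = 0.85246 × 4.0938 × 2.1739 = 7.5864.
Required input speed = output speed × R = 290.4 × 7.5864 = 2203.1 RPM.

2203 RPM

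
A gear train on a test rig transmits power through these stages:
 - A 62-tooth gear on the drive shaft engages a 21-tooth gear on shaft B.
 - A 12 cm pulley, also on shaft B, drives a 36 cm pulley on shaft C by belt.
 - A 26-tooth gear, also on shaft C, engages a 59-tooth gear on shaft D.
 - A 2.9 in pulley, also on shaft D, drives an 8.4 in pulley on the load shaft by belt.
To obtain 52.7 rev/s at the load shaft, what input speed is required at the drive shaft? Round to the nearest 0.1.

Overall ratio R = 0.33871 × 3 × 2.2692 × 2.8966 = 6.679.
Required input speed = output speed × R = 52.7 × 6.679 = 351.98 rev/s.

352.0 rev/s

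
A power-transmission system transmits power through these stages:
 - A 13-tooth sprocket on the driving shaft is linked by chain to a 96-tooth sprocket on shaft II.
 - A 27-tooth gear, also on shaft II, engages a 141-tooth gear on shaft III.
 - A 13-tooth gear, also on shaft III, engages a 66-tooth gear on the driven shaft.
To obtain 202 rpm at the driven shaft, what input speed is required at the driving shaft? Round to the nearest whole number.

Overall ratio R = 7.3846 × 5.2222 × 5.0769 = 195.79.
Required input speed = output speed × R = 202 × 195.79 = 39549 rpm.

39549 rpm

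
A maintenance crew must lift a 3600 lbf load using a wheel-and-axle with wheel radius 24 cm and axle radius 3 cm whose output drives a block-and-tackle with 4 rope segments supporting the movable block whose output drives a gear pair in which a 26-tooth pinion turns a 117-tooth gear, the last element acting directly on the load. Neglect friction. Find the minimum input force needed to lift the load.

Wheel-and-axle MA = R/r = 24/3 = 8.
Block-and-tackle MA = number of supporting rope parts = 4.
Gear pair MA = 117/26 = 4.5.
Combined ideal MA = 8 × 4 × 4.5 = 144.
Effort = load / MA = 3600 / 144 = 25 lbf.

25 lbf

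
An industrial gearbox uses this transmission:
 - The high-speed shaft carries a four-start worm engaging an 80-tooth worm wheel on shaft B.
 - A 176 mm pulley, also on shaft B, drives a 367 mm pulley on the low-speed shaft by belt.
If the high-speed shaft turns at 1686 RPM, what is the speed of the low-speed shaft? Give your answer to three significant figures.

40.4 RPM

the high-speed shaft → shaft B (worm, 80/4): 1686 ÷ 20 = 84.3 RPM
shaft B → the low-speed shaft (belt, 367/176): 84.3 ÷ 2.0852 = 40.427 RPM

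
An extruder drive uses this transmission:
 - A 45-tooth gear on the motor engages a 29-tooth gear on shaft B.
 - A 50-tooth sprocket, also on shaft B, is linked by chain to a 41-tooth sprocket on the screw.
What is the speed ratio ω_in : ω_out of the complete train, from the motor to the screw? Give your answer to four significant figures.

0.5284

Each stage contributes driven/driver: gear mesh 29/45 = 0.64444, chain 41/50 = 0.82.
Overall: 0.64444 × 0.82 = 0.52844.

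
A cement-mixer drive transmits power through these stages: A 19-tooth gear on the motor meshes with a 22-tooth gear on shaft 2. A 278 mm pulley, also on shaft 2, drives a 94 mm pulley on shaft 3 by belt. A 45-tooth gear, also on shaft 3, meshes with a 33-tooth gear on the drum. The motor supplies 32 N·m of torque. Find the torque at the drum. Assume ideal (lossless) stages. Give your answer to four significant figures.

Gear mesh: ratio = 22/19 = 1.1579; torque at shaft 2 = 32 × 1.1579 = 37.053 N·m.
Belt: ratio = 94/278 = 0.33813; torque at shaft 3 = 37.053 × 0.33813 = 12.529 N·m.
Gear mesh: ratio = 33/45 = 0.73333; torque at the drum = 12.529 × 0.73333 = 9.1876 N·m.

9.188 N·m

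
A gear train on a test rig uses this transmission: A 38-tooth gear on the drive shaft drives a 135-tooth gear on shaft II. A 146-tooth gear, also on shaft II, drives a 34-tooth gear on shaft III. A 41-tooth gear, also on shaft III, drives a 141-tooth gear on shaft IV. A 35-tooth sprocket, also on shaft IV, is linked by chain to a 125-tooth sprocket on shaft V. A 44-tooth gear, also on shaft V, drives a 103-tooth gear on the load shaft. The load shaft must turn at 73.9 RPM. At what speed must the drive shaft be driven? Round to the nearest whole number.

Overall ratio R = 3.5526 × 0.23288 × 3.439 × 3.5714 × 2.3409 = 23.787.
Required input speed = output speed × R = 73.9 × 23.787 = 1757.9 RPM.

1758 RPM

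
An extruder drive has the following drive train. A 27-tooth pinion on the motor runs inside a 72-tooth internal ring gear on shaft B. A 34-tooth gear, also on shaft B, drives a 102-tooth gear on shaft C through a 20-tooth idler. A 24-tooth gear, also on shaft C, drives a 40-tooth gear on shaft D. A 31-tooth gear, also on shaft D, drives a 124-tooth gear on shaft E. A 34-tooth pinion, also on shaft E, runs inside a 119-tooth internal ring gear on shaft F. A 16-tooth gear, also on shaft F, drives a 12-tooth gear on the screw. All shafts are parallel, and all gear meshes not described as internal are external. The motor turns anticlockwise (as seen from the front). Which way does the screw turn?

the motor → shaft B: internal mesh, same direction → CCW.
shaft B → shaft C: driver → idler → driven is 2 external meshes, 2 reversals → CCW.
shaft C → shaft D: external mesh, 1 reversal → CW.
shaft D → shaft E: external mesh, 1 reversal → CCW.
shaft E → shaft F: internal mesh, same direction → CCW.
shaft F → the screw: external mesh, 1 reversal → CW.
5 reversals in total — an odd number — so the screw turns opposite to the motor.

clockwise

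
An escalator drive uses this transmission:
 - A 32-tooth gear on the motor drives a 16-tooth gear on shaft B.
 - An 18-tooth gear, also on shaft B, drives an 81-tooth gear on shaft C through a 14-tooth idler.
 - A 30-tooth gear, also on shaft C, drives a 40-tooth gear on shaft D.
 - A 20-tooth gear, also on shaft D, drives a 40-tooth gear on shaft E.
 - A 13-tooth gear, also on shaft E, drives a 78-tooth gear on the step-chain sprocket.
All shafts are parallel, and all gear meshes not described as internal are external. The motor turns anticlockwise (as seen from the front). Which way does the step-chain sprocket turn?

anticlockwise

the motor → shaft B: external mesh, 1 reversal → CW.
shaft B → shaft C: driver → idler → driven is 2 external meshes, 2 reversals → CW.
shaft C → shaft D: external mesh, 1 reversal → CCW.
shaft D → shaft E: external mesh, 1 reversal → CW.
shaft E → the step-chain sprocket: external mesh, 1 reversal → CCW.
6 reversals in total — an even number — so the step-chain sprocket turns the same way as the motor.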